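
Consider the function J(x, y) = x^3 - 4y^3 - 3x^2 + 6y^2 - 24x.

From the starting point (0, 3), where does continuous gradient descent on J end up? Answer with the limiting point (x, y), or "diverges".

diverges

J is separable, so gradient descent decouples: x follows -∂J/∂x, y follows -∂J/∂y.
∂J/∂x = 3(x - 4)(x + 2); at x=0 this is -24, so x increases.
∂J/∂y = -12y(y - 1); at y=3 this is -72, so y increases.
The y-coordinate has no critical point in that direction and runs off to infinity.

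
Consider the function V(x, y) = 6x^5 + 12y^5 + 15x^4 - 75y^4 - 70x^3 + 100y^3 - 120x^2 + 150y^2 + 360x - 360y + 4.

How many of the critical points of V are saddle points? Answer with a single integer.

V separates as a function of x plus a function of y, so ∇V=0 decouples.
∂V/∂x = 30(x - 2)(x - 1)(x + 2)(x + 3) = 0 at x ∈ {-3, -2, 1, 2}; ∂V/∂y = 60(y - 3)(y - 2)(y - 1)(y + 1) = 0 at y ∈ {-1, 1, 2, 3}.
The Hessian is diagonal: diag(V_xx, V_yy). Second derivatives: V_xx(-3)=-600, V_xx(-2)=360, V_xx(1)=-360, V_xx(2)=600; V_yy(-1)=-1440, V_yy(1)=240, V_yy(2)=-180, V_yy(3)=480.
Saddle points occur where the two diagonal entries have opposite signs: (-3, 1), (-3, 3), (-2, -1), (-2, 2), (1, 1), (1, 3), (2, -1), (2, 2). Count: 8.

8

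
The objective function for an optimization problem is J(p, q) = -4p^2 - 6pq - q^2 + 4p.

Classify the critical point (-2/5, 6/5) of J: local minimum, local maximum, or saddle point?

saddle point

The Hessian of J is constant: H = [[-8, -6], [-6, -2]].
det(H) = (-8)·(-2) − (-6)² = -20.
Since det(H) < 0, H is indefinite and the critical point is a saddle point.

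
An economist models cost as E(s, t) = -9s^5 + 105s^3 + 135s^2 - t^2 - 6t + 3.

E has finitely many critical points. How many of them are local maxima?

2

E separates as a function of s plus a function of t, so ∇E=0 decouples.
∂E/∂s = -45s(s - 3)(s + 1)(s + 2) = 0 at s ∈ {-2, -1, 0, 3}; ∂E/∂t = -2(t + 3) = 0 at t ∈ {-3}.
The Hessian is diagonal: diag(E_ss, E_tt). Second derivatives: E_ss(-2)=450, E_ss(-1)=-180, E_ss(0)=270, E_ss(3)=-2700; E_tt(-3)=-2.
Local maxima occur where both diagonal entries negative: (-1, -3), (3, -3). Count: 2.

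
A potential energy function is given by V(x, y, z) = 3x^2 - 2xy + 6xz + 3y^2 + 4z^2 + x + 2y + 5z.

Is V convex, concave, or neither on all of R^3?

V is quadratic, so its Hessian is the constant matrix H = [[6, -2, 6], [-2, 6, 0], [6, 0, 8]].
Leading principal minors: 6, 32, 40.
All positive ⇒ H ≻ 0 ⇒ convex.

convex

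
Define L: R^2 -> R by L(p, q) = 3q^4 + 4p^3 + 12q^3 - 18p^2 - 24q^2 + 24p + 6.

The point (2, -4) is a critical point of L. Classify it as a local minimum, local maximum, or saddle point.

local minimum

The mixed partial ∂²L/∂p∂q is 0, so the Hessian at any point is diag(L_pp, L_qq) = diag(12(2p - 3), 12(3q^2 + 6q - 4)).
At (2, -4): H = diag(12, 240).
Both eigenvalues are positive, so H is positive definite: a local minimum.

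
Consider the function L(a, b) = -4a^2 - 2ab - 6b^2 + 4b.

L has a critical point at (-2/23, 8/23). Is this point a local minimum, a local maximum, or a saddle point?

The Hessian of L is constant: H = [[-8, -2], [-2, -12]].
det(H) = (-8)·(-12) − (-2)² = 92.
det(H) > 0 and tr(H) = -20 < 0, so H is negative definite and the point is a local maximum.

local maximum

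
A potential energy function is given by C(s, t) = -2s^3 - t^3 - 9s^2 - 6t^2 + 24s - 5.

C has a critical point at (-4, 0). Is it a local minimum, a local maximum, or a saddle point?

The mixed partial ∂²C/∂s∂t is 0, so the Hessian at any point is diag(C_ss, C_tt) = diag(-6(2s + 3), -6(t + 2)).
At (-4, 0): H = diag(30, -12).
The eigenvalues have opposite signs, so H is indefinite: a saddle point.

saddle point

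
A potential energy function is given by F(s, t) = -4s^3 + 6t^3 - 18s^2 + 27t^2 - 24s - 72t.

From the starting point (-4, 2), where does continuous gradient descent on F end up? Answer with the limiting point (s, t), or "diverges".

F is separable, so gradient descent decouples: s follows -∂F/∂s, t follows -∂F/∂t.
∂F/∂s = -12(s + 1)(s + 2); at s=-4 this is -72, so s increases.
∂F/∂t = 18(t - 1)(t + 4); at t=2 this is 108, so t decreases.
s converges to its nearest critical value -2 (a local min of the s-part); t converges to 1. The iterate converges to (-2, 1).

(-2, 1)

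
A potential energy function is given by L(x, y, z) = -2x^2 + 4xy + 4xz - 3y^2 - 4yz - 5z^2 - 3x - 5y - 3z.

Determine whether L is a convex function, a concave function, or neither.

concave

L is quadratic, so its Hessian is the constant matrix H = [[-4, 4, 4], [4, -6, -4], [4, -4, -10]].
Leading principal minors: -4, 8, -48.
Signs alternate −, +, − ⇒ H ≺ 0 ⇒ concave.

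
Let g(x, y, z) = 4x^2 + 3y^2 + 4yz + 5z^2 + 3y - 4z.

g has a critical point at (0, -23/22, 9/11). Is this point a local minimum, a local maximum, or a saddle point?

local minimum

The Hessian is constant: H = [[8, 0, 0], [0, 6, 4], [0, 4, 10]].
Leading principal minors: Δ₁ = 8, Δ₂ = 48, Δ₃ = 352.
All leading minors are positive, so H is positive definite: a local minimum.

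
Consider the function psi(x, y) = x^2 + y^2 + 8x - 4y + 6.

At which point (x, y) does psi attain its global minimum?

psi(x,y) separates as P(x) + Q(y) + 6, so its minimum is min P + min Q + 6.
P'(x) = 2x + 8 vanishes at x ∈ {-4}; Q'(y) = 2y - 4 vanishes at y ∈ {2}.
Local minima of P (where P''>0): P(-4)=-16. Local minima of Q: Q(2)=-4.
So the global minimum of psi is P(-4) + Q(2) + 6 = -16 − 4 + 6 = -14, attained at (-4, 2).

(-4, 2)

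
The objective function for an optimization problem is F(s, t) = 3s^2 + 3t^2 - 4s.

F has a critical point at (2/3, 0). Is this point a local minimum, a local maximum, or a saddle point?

local minimum

The Hessian of F is constant: H = [[6, 0], [0, 6]].
det(H) = 6·6 − 0² = 36.
det(H) > 0 and tr(H) = 12 > 0, so H is positive definite and the point is a local minimum.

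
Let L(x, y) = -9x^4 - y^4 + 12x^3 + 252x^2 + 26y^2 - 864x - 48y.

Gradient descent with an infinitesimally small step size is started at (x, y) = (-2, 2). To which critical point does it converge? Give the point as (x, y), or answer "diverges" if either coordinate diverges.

(2, 1)

L is separable, so gradient descent decouples: x follows -∂L/∂x, y follows -∂L/∂y.
∂L/∂x = -36(x - 3)(x - 2)(x + 4); at x=-2 this is -1440, so x increases.
∂L/∂y = -4(y - 3)(y - 1)(y + 4); at y=2 this is 24, so y decreases.
x converges to its nearest critical value 2 (a local min of the x-part); y converges to 1. The iterate converges to (2, 1).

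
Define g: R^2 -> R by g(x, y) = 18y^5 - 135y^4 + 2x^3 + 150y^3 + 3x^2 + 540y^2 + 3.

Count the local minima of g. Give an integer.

2

g separates as a function of x plus a function of y, so ∇g=0 decouples.
∂g/∂x = 6x(x + 1) = 0 at x ∈ {-1, 0}; ∂g/∂y = 90y(y - 4)(y - 3)(y + 1) = 0 at y ∈ {-1, 0, 3, 4}.
The Hessian is diagonal: diag(g_xx, g_yy). Second derivatives: g_xx(-1)=-6, g_xx(0)=6; g_yy(-1)=-1800, g_yy(0)=1080, g_yy(3)=-1080, g_yy(4)=1800.
Local minima occur where both diagonal entries positive: (0, 0), (0, 4). Count: 2.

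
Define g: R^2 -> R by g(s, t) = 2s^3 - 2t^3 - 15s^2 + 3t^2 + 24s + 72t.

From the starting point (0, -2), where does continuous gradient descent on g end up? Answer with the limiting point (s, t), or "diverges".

diverges

g is separable, so gradient descent decouples: s follows -∂g/∂s, t follows -∂g/∂t.
∂g/∂s = 6(s - 4)(s - 1); at s=0 this is 24, so s decreases.
∂g/∂t = -6(t - 4)(t + 3); at t=-2 this is 36, so t decreases.
The s-coordinate has no critical point in that direction and runs off to infinity.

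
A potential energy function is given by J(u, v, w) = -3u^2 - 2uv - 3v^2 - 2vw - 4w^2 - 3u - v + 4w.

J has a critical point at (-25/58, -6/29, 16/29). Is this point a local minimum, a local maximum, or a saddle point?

The Hessian is constant: H = [[-6, -2, 0], [-2, -6, -2], [0, -2, -8]].
Leading principal minors: Δ₁ = -6, Δ₂ = 32, Δ₃ = -232.
The minors alternate sign starting negative (−, +, −), so H is negative definite: a local maximum.

local maximum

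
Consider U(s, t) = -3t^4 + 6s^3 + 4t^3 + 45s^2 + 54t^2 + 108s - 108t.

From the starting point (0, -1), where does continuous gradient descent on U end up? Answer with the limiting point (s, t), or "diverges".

U is separable, so gradient descent decouples: s follows -∂U/∂s, t follows -∂U/∂t.
∂U/∂s = 18(s + 2)(s + 3); at s=0 this is 108, so s decreases.
∂U/∂t = -12(t - 3)(t - 1)(t + 3); at t=-1 this is -192, so t increases.
s converges to its nearest critical value -2 (a local min of the s-part); t converges to 1. The iterate converges to (-2, 1).

(-2, 1)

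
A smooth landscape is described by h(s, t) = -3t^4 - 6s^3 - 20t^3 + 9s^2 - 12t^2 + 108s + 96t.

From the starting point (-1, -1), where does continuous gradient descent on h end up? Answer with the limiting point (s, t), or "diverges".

(-2, -2)

h is separable, so gradient descent decouples: s follows -∂h/∂s, t follows -∂h/∂t.
∂h/∂s = -18(s - 3)(s + 2); at s=-1 this is 72, so s decreases.
∂h/∂t = -12(t - 1)(t + 2)(t + 4); at t=-1 this is 72, so t decreases.
s converges to its nearest critical value -2 (a local min of the s-part); t converges to -2. The iterate converges to (-2, -2).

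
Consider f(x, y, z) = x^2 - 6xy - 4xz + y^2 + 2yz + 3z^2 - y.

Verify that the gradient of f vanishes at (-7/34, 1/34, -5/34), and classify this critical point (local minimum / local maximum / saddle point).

saddle point

∇f = (2x - 6y - 4z, -6x + 2y + 2z - 1, -4x + 2y + 6z); substituting (-7/34, 1/34, -5/34) gives ∇f = (0, 0, 0), so (-7/34, 1/34, -5/34) is indeed a critical point.
The Hessian is constant: H = [[2, -6, -4], [-6, 2, 2], [-4, 2, 6]].
Leading principal minors: Δ₁ = 2, Δ₂ = -32, Δ₃ = -136.
The minors fit neither the all-positive nor the alternating-sign pattern, so H is indefinite: a saddle point.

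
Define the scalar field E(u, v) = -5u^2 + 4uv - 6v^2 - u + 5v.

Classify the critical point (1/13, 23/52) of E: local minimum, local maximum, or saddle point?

The Hessian of E is constant: H = [[-10, 4], [4, -12]].
det(H) = (-10)·(-12) − 4² = 104.
det(H) > 0 and tr(H) = -22 < 0, so H is negative definite and the point is a local maximum.

local maximum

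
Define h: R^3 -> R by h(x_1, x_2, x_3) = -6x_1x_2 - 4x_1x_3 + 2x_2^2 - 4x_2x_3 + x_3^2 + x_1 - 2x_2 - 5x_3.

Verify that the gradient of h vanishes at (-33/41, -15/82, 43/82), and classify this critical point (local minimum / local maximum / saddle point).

saddle point

∇h = (-6x_2 - 4x_3 + 1, -6x_1 + 4x_2 - 4x_3 - 2, -4x_1 - 4x_2 + 2x_3 - 5); substituting (-33/41, -15/82, 43/82) gives ∇h = (0, 0, 0), so (-33/41, -15/82, 43/82) is indeed a critical point.
The Hessian is constant: H = [[0, -6, -4], [-6, 4, -4], [-4, -4, 2]].
Leading principal minors: Δ₁ = 0, Δ₂ = -36, Δ₃ = -328.
The minors fit neither the all-positive nor the alternating-sign pattern, so H is indefinite: a saddle point.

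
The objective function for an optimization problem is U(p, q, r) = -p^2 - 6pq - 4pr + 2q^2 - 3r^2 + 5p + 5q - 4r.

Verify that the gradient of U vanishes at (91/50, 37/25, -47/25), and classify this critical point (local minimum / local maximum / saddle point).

∇U = (-2p - 6q - 4r + 5, -6p + 4q + 5, -4p - 6r - 4); substituting (91/50, 37/25, -47/25) gives ∇U = (0, 0, 0), so (91/50, 37/25, -47/25) is indeed a critical point.
The Hessian is constant: H = [[-2, -6, -4], [-6, 4, 0], [-4, 0, -6]].
Leading principal minors: Δ₁ = -2, Δ₂ = -44, Δ₃ = 200.
The minors fit neither the all-positive nor the alternating-sign pattern, so H is indefinite: a saddle point.

saddle point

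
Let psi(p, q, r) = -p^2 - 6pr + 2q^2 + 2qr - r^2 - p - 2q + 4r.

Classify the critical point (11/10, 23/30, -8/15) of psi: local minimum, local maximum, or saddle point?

saddle point

The Hessian is constant: H = [[-2, 0, -6], [0, 4, 2], [-6, 2, -2]].
Leading principal minors: Δ₁ = -2, Δ₂ = -8, Δ₃ = -120.
The minors fit neither the all-positive nor the alternating-sign pattern, so H is indefinite: a saddle point.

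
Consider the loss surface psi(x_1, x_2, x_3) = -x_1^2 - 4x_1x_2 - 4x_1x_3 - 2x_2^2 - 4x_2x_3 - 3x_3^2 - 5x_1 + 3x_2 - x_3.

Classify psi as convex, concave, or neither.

neither

psi is quadratic, so its Hessian is the constant matrix H = [[-2, -4, -4], [-4, -4, -4], [-4, -4, -6]].
Leading principal minors: -2, -8, 16.
Neither pattern holds ⇒ H is indefinite ⇒ neither convex nor concave.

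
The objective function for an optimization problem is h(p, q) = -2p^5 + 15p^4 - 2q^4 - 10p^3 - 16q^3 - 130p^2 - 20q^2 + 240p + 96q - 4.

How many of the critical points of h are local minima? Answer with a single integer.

h separates as a function of p plus a function of q, so ∇h=0 decouples.
∂h/∂p = -10(p - 4)(p - 3)(p - 1)(p + 2) = 0 at p ∈ {-2, 1, 3, 4}; ∂h/∂q = -8(q - 1)(q + 3)(q + 4) = 0 at q ∈ {-4, -3, 1}.
The Hessian is diagonal: diag(h_pp, h_qq). Second derivatives: h_pp(-2)=900, h_pp(1)=-180, h_pp(3)=100, h_pp(4)=-180; h_qq(-4)=-40, h_qq(-3)=32, h_qq(1)=-160.
Local minima occur where both diagonal entries positive: (-2, -3), (3, -3). Count: 2.

2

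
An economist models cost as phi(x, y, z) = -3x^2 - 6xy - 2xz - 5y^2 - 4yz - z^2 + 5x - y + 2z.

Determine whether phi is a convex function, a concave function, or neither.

phi is quadratic, so its Hessian is the constant matrix H = [[-6, -6, -2], [-6, -10, -4], [-2, -4, -2]].
Leading principal minors: -6, 24, -8.
Signs alternate −, +, − ⇒ H ≺ 0 ⇒ concave.

concave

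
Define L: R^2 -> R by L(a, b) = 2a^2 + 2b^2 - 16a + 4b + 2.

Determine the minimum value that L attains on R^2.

L(a,b) separates as P(a) + Q(b) + 2, so its minimum is min P + min Q + 2.
P'(a) = 4a - 16 vanishes at a ∈ {4}; Q'(b) = 4b + 4 vanishes at b ∈ {-1}.
Local minima of P (where P''>0): P(4)=-32. Local minima of Q: Q(-1)=-2.
So the global minimum of L is P(4) + Q(-1) + 2 = -32 − 2 + 2 = -32, attained at (4, -1).

-32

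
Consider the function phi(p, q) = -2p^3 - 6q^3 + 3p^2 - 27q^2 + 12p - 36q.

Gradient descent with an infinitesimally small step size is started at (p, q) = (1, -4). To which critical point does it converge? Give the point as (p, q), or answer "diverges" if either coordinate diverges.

(-1, -2)

phi is separable, so gradient descent decouples: p follows -∂phi/∂p, q follows -∂phi/∂q.
∂phi/∂p = -6(p - 2)(p + 1); at p=1 this is 12, so p decreases.
∂phi/∂q = -18(q + 1)(q + 2); at q=-4 this is -108, so q increases.
p converges to its nearest critical value -1 (a local min of the p-part); q converges to -2. The iterate converges to (-1, -2).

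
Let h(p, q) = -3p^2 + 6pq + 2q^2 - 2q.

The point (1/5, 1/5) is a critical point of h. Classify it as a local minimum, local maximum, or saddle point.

saddle point

The Hessian of h is constant: H = [[-6, 6], [6, 4]].
det(H) = (-6)·4 − 6² = -60.
Since det(H) < 0, H is indefinite and the critical point is a saddle point.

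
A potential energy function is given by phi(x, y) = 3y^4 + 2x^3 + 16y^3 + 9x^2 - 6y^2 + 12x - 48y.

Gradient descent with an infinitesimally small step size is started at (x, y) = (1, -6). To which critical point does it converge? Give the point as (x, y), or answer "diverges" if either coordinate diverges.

phi is separable, so gradient descent decouples: x follows -∂phi/∂x, y follows -∂phi/∂y.
∂phi/∂x = 6(x + 1)(x + 2); at x=1 this is 36, so x decreases.
∂phi/∂y = 12(y - 1)(y + 1)(y + 4); at y=-6 this is -840, so y increases.
x converges to its nearest critical value -1 (a local min of the x-part); y converges to -4. The iterate converges to (-1, -4).

(-1, -4)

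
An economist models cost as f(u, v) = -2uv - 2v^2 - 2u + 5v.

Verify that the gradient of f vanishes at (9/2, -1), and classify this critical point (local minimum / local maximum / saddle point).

saddle point

∇f = (-2v - 2, -2u - 4v + 5); substituting (9/2, -1) gives ∇f = (0, 0), so (9/2, -1) is indeed a critical point.
The Hessian of f is constant: H = [[0, -2], [-2, -4]].
det(H) = 0·(-4) − (-2)² = -4.
Since det(H) < 0, H is indefinite and the critical point is a saddle point.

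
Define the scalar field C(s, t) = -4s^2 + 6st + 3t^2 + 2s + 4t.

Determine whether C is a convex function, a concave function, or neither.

C is quadratic, so its Hessian is the constant matrix H = [[-8, 6], [6, 6]].
det(H) = -84, tr(H) = -2.
det(H) < 0, so H is indefinite: neither convex nor concave.

neither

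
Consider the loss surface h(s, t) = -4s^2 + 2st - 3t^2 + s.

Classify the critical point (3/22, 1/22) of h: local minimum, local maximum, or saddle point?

local maximum

The Hessian of h is constant: H = [[-8, 2], [2, -6]].
det(H) = (-8)·(-6) − 2² = 44.
det(H) > 0 and tr(H) = -14 < 0, so H is negative definite and the point is a local maximum.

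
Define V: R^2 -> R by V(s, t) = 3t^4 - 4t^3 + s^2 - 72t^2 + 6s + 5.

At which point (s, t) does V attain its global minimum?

V(s,t) separates as P(s) + Q(t) + 5, so its minimum is min P + min Q + 5.
P'(s) = 2s + 6 vanishes at s ∈ {-3}; Q'(t) = 12t(t - 4)(t + 3) vanishes at t ∈ {-3, 0, 4}.
Local minima of P (where P''>0): P(-3)=-9. Local minima of Q: Q(-3)=-297, Q(4)=-640.
So the global minimum of V is P(-3) + Q(4) + 5 = -9 − 640 + 5 = -644, attained at (-3, 4).

(-3, 4)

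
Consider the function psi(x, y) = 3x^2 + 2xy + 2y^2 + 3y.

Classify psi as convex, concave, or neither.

convex

psi is quadratic, so its Hessian is the constant matrix H = [[6, 2], [2, 4]].
det(H) = 20, tr(H) = 10.
det(H) > 0 and tr(H) > 0, so H is positive definite everywhere: convex.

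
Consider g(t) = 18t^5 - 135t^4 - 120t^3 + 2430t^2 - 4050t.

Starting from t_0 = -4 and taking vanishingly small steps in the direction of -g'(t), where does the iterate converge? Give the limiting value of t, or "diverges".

diverges

g'(t) = 90(t - 5)(t - 3)(t - 1)(t + 3), so g'(-4) = 28350.
Gradient descent moves in the -g' direction, i.e. t is decreasing.
There is no critical point below t=-4, and g' keeps the same sign, so the iterate runs off to −∞.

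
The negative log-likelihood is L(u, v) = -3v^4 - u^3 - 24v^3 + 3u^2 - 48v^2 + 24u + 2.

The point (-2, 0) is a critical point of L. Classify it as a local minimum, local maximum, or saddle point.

The mixed partial ∂²L/∂u∂v is 0, so the Hessian at any point is diag(L_uu, L_vv) = diag(6(-u + 1), -12(3v^2 + 12v + 8)).
At (-2, 0): H = diag(18, -96).
The eigenvalues have opposite signs, so H is indefinite: a saddle point.

saddle point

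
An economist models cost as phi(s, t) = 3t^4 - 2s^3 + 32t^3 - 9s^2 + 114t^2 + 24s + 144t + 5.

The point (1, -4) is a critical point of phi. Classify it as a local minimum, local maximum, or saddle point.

saddle point

The mixed partial ∂²phi/∂s∂t is 0, so the Hessian at any point is diag(phi_ss, phi_tt) = diag(-6(2s + 3), 12(3t^2 + 16t + 19)).
At (1, -4): H = diag(-30, 36).
The eigenvalues have opposite signs, so H is indefinite: a saddle point.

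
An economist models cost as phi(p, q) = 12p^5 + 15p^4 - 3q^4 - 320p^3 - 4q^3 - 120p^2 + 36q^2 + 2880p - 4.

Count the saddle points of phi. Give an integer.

6

phi separates as a function of p plus a function of q, so ∇phi=0 decouples.
∂phi/∂p = 60(p - 3)(p - 2)(p + 2)(p + 4) = 0 at p ∈ {-4, -2, 2, 3}; ∂phi/∂q = -12q(q - 2)(q + 3) = 0 at q ∈ {-3, 0, 2}.
The Hessian is diagonal: diag(phi_pp, phi_qq). Second derivatives: phi_pp(-4)=-5040, phi_pp(-2)=2400, phi_pp(2)=-1440, phi_pp(3)=2100; phi_qq(-3)=-180, phi_qq(0)=72, phi_qq(2)=-120.
Saddle points occur where the two diagonal entries have opposite signs: (-4, 0), (-2, -3), (-2, 2), (2, 0), (3, -3), (3, 2). Count: 6.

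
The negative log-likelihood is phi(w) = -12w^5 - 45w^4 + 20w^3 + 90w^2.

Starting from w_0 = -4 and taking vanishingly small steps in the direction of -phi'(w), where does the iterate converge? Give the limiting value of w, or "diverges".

phi'(w) = -60w(w - 1)(w + 1)(w + 3), so phi'(-4) = -3600.
Gradient descent moves in the -phi' direction, i.e. w is increasing.
The nearest critical point in that direction is w = -3, where phi'' = 1440 > 0 (a local minimum). The iterate converges there.

-3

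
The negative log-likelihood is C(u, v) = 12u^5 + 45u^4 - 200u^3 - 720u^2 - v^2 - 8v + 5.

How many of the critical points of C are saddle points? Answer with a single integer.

C separates as a function of u plus a function of v, so ∇C=0 decouples.
∂C/∂u = 60u(u - 3)(u + 2)(u + 4) = 0 at u ∈ {-4, -2, 0, 3}; ∂C/∂v = -2(v + 4) = 0 at v ∈ {-4}.
The Hessian is diagonal: diag(C_uu, C_vv). Second derivatives: C_uu(-4)=-3360, C_uu(-2)=1200, C_uu(0)=-1440, C_uu(3)=6300; C_vv(-4)=-2.
Saddle points occur where the two diagonal entries have opposite signs: (-2, -4), (3, -4). Count: 2.

2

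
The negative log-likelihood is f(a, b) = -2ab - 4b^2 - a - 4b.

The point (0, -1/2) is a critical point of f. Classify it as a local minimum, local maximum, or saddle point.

The Hessian of f is constant: H = [[0, -2], [-2, -8]].
det(H) = 0·(-8) − (-2)² = -4.
Since det(H) < 0, H is indefinite and the critical point is a saddle point.

saddle point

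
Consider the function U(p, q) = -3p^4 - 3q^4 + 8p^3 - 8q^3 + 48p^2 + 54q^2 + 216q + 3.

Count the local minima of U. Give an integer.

1

U separates as a function of p plus a function of q, so ∇U=0 decouples.
∂U/∂p = -12p(p - 4)(p + 2) = 0 at p ∈ {-2, 0, 4}; ∂U/∂q = -12(q - 3)(q + 2)(q + 3) = 0 at q ∈ {-3, -2, 3}.
The Hessian is diagonal: diag(U_pp, U_qq). Second derivatives: U_pp(-2)=-144, U_pp(0)=96, U_pp(4)=-288; U_qq(-3)=-72, U_qq(-2)=60, U_qq(3)=-360.
Local minima occur where both diagonal entries positive: (0, -2). Count: 1.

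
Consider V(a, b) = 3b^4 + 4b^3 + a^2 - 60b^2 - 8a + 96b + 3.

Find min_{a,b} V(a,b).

-845

V(a,b) separates as P(a) + Q(b) + 3, so its minimum is min P + min Q + 3.
P'(a) = 2a - 8 vanishes at a ∈ {4}; Q'(b) = 12(b - 2)(b - 1)(b + 4) vanishes at b ∈ {-4, 1, 2}.
Local minima of P (where P''>0): P(4)=-16. Local minima of Q: Q(-4)=-832, Q(2)=32.
So the global minimum of V is P(4) + Q(-4) + 3 = -16 − 832 + 3 = -845, attained at (4, -4).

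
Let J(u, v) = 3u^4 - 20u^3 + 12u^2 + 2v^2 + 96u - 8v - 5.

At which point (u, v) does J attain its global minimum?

J(u,v) separates as P(u) + Q(v) − 5, so its minimum is min P + min Q − 5.
P'(u) = 12(u - 4)(u - 2)(u + 1) vanishes at u ∈ {-1, 2, 4}; Q'(v) = 4v - 8 vanishes at v ∈ {2}.
Local minima of P (where P''>0): P(-1)=-61, P(4)=64. Local minima of Q: Q(2)=-8.
So the global minimum of J is P(-1) + Q(2) − 5 = -61 − 8 − 5 = -74, attained at (-1, 2).

(-1, 2)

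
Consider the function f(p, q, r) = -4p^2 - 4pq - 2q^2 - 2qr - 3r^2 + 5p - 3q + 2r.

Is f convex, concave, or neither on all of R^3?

f is quadratic, so its Hessian is the constant matrix H = [[-8, -4, 0], [-4, -4, -2], [0, -2, -6]].
Leading principal minors: -8, 16, -64.
Signs alternate −, +, − ⇒ H ≺ 0 ⇒ concave.

concave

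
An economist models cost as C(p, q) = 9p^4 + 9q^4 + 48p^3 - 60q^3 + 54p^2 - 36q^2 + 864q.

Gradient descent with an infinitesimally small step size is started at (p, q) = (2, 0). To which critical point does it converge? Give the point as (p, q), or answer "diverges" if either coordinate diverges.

(0, -2)

C is separable, so gradient descent decouples: p follows -∂C/∂p, q follows -∂C/∂q.
∂C/∂p = 36p(p + 1)(p + 3); at p=2 this is 1080, so p decreases.
∂C/∂q = 36(q - 4)(q - 3)(q + 2); at q=0 this is 864, so q decreases.
p converges to its nearest critical value 0 (a local min of the p-part); q converges to -2. The iterate converges to (0, -2).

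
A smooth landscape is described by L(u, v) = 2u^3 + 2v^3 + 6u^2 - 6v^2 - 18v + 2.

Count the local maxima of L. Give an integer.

1

L separates as a function of u plus a function of v, so ∇L=0 decouples.
∂L/∂u = 6u(u + 2) = 0 at u ∈ {-2, 0}; ∂L/∂v = 6(v - 3)(v + 1) = 0 at v ∈ {-1, 3}.
The Hessian is diagonal: diag(L_uu, L_vv). Second derivatives: L_uu(-2)=-12, L_uu(0)=12; L_vv(-1)=-24, L_vv(3)=24.
Local maxima occur where both diagonal entries negative: (-2, -1). Count: 1.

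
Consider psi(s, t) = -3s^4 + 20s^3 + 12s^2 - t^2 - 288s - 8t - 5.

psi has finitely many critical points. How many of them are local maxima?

psi separates as a function of s plus a function of t, so ∇psi=0 decouples.
∂psi/∂s = -12(s - 4)(s - 3)(s + 2) = 0 at s ∈ {-2, 3, 4}; ∂psi/∂t = -2(t + 4) = 0 at t ∈ {-4}.
The Hessian is diagonal: diag(psi_ss, psi_tt). Second derivatives: psi_ss(-2)=-360, psi_ss(3)=60, psi_ss(4)=-72; psi_tt(-4)=-2.
Local maxima occur where both diagonal entries negative: (-2, -4), (4, -4). Count: 2.

2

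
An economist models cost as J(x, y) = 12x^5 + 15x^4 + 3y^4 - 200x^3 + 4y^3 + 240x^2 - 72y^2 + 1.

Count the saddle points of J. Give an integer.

J separates as a function of x plus a function of y, so ∇J=0 decouples.
∂J/∂x = 60x(x - 2)(x - 1)(x + 4) = 0 at x ∈ {-4, 0, 1, 2}; ∂J/∂y = 12y(y - 3)(y + 4) = 0 at y ∈ {-4, 0, 3}.
The Hessian is diagonal: diag(J_xx, J_yy). Second derivatives: J_xx(-4)=-7200, J_xx(0)=480, J_xx(1)=-300, J_xx(2)=720; J_yy(-4)=336, J_yy(0)=-144, J_yy(3)=252.
Saddle points occur where the two diagonal entries have opposite signs: (-4, -4), (-4, 3), (0, 0), (1, -4), (1, 3), (2, 0). Count: 6.

6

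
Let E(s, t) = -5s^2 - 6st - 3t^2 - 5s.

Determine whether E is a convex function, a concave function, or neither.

E is quadratic, so its Hessian is the constant matrix H = [[-10, -6], [-6, -6]].
det(H) = 24, tr(H) = -16.
det(H) > 0 and tr(H) < 0, so H is negative definite everywhere: concave.

concave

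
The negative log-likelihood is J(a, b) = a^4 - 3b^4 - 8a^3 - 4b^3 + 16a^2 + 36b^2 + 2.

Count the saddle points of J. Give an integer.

5

J separates as a function of a plus a function of b, so ∇J=0 decouples.
∂J/∂a = 4a(a - 4)(a - 2) = 0 at a ∈ {0, 2, 4}; ∂J/∂b = -12b(b - 2)(b + 3) = 0 at b ∈ {-3, 0, 2}.
The Hessian is diagonal: diag(J_aa, J_bb). Second derivatives: J_aa(0)=32, J_aa(2)=-16, J_aa(4)=32; J_bb(-3)=-180, J_bb(0)=72, J_bb(2)=-120.
Saddle points occur where the two diagonal entries have opposite signs: (0, -3), (0, 2), (2, 0), (4, -3), (4, 2). Count: 5.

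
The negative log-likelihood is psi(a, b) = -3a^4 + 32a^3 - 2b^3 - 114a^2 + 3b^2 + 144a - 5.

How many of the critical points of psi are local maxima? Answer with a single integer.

2

psi separates as a function of a plus a function of b, so ∇psi=0 decouples.
∂psi/∂a = -12(a - 4)(a - 3)(a - 1) = 0 at a ∈ {1, 3, 4}; ∂psi/∂b = -6b(b - 1) = 0 at b ∈ {0, 1}.
The Hessian is diagonal: diag(psi_aa, psi_bb). Second derivatives: psi_aa(1)=-72, psi_aa(3)=24, psi_aa(4)=-36; psi_bb(0)=6, psi_bb(1)=-6.
Local maxima occur where both diagonal entries negative: (1, 1), (4, 1). Count: 2.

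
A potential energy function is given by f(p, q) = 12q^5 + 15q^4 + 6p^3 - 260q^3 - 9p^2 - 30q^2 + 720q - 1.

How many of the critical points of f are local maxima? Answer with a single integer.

f separates as a function of p plus a function of q, so ∇f=0 decouples.
∂f/∂p = 18p(p - 1) = 0 at p ∈ {0, 1}; ∂f/∂q = 60(q - 3)(q - 1)(q + 1)(q + 4) = 0 at q ∈ {-4, -1, 1, 3}.
The Hessian is diagonal: diag(f_pp, f_qq). Second derivatives: f_pp(0)=-18, f_pp(1)=18; f_qq(-4)=-6300, f_qq(-1)=1440, f_qq(1)=-1200, f_qq(3)=3360.
Local maxima occur where both diagonal entries negative: (0, -4), (0, 1). Count: 2.

2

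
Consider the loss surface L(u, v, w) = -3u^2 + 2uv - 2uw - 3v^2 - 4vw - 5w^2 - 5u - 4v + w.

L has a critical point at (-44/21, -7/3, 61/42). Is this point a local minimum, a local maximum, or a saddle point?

local maximum

The Hessian is constant: H = [[-6, 2, -2], [2, -6, -4], [-2, -4, -10]].
Leading principal minors: Δ₁ = -6, Δ₂ = 32, Δ₃ = -168.
The minors alternate sign starting negative (−, +, −), so H is negative definite: a local maximum.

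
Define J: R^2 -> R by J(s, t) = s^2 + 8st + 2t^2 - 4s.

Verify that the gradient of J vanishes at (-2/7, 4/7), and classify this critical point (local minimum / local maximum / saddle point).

∇J = (2s + 8t - 4, 8s + 4t); substituting (-2/7, 4/7) gives ∇J = (0, 0), so (-2/7, 4/7) is indeed a critical point.
The Hessian of J is constant: H = [[2, 8], [8, 4]].
det(H) = 2·4 − 8² = -56.
Since det(H) < 0, H is indefinite and the critical point is a saddle point.

saddle point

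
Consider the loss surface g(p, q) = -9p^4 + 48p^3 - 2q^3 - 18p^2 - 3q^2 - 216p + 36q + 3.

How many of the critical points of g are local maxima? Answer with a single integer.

2

g separates as a function of p plus a function of q, so ∇g=0 decouples.
∂g/∂p = -36(p - 3)(p - 2)(p + 1) = 0 at p ∈ {-1, 2, 3}; ∂g/∂q = -6(q - 2)(q + 3) = 0 at q ∈ {-3, 2}.
The Hessian is diagonal: diag(g_pp, g_qq). Second derivatives: g_pp(-1)=-432, g_pp(2)=108, g_pp(3)=-144; g_qq(-3)=30, g_qq(2)=-30.
Local maxima occur where both diagonal entries negative: (-1, 2), (3, 2). Count: 2.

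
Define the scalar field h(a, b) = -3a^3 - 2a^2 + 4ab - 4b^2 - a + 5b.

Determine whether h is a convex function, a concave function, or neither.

neither

The term -3a^3 is cubic, so the Hessian is not constant.
∂²h/∂a² = -18a - 4, which takes both signs as a varies (negative for sufficiently large a). A diagonal entry of the Hessian changing sign means the Hessian is neither positive- nor negative-semidefinite on all of R^2.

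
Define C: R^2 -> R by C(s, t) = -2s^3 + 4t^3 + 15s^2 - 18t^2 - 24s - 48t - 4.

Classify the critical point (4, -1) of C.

local maximum

The mixed partial ∂²C/∂s∂t is 0, so the Hessian at any point is diag(C_ss, C_tt) = diag(6(-2s + 5), 12(2t - 3)).
At (4, -1): H = diag(-18, -60).
Both eigenvalues are negative, so H is negative definite: a local maximum.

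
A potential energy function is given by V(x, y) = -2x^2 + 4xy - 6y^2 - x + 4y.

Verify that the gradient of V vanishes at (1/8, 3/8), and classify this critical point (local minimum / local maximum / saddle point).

∇V = (-4x + 4y - 1, 4x - 12y + 4); substituting (1/8, 3/8) gives ∇V = (0, 0), so (1/8, 3/8) is indeed a critical point.
The Hessian of V is constant: H = [[-4, 4], [4, -12]].
det(H) = (-4)·(-12) − 4² = 32.
det(H) > 0 and tr(H) = -16 < 0, so H is negative definite and the point is a local maximum.

local maximum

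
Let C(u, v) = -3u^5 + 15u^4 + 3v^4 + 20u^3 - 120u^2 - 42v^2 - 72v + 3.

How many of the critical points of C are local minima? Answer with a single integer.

4

C separates as a function of u plus a function of v, so ∇C=0 decouples.
∂C/∂u = -15u(u - 4)(u - 2)(u + 2) = 0 at u ∈ {-2, 0, 2, 4}; ∂C/∂v = 12(v - 3)(v + 1)(v + 2) = 0 at v ∈ {-2, -1, 3}.
The Hessian is diagonal: diag(C_uu, C_vv). Second derivatives: C_uu(-2)=720, C_uu(0)=-240, C_uu(2)=240, C_uu(4)=-720; C_vv(-2)=60, C_vv(-1)=-48, C_vv(3)=240.
Local minima occur where both diagonal entries positive: (-2, -2), (-2, 3), (2, -2), (2, 3). Count: 4.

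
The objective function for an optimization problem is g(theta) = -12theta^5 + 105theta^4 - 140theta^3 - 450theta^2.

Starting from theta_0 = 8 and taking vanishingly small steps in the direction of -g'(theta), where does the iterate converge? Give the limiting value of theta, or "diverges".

g'(theta) = -60theta(theta - 5)(theta - 3)(theta + 1), so g'(8) = -64800.
Gradient descent moves in the -g' direction, i.e. theta is increasing.
There is no critical point above theta=8, and g' keeps the same sign, so the iterate runs off to +∞.

diverges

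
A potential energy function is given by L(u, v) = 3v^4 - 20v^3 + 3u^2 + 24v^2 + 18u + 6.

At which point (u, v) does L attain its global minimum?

(-3, 4)

L(u,v) separates as P(u) + Q(v) + 6, so its minimum is min P + min Q + 6.
P'(u) = 6u + 18 vanishes at u ∈ {-3}; Q'(v) = 12v(v - 4)(v - 1) vanishes at v ∈ {0, 1, 4}.
Local minima of P (where P''>0): P(-3)=-27. Local minima of Q: Q(0)=0, Q(4)=-128.
So the global minimum of L is P(-3) + Q(4) + 6 = -27 − 128 + 6 = -149, attained at (-3, 4).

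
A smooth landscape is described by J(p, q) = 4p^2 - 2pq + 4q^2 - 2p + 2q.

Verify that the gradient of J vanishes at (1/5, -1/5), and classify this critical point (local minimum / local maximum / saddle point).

local minimum

∇J = (8p - 2q - 2, -2p + 8q + 2); substituting (1/5, -1/5) gives ∇J = (0, 0), so (1/5, -1/5) is indeed a critical point.
The Hessian of J is constant: H = [[8, -2], [-2, 8]].
det(H) = 8·8 − (-2)² = 60.
det(H) > 0 and tr(H) = 16 > 0, so H is positive definite and the point is a local minimum.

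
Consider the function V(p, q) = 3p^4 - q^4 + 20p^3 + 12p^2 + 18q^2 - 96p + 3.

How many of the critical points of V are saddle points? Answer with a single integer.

V separates as a function of p plus a function of q, so ∇V=0 decouples.
∂V/∂p = 12(p - 1)(p + 2)(p + 4) = 0 at p ∈ {-4, -2, 1}; ∂V/∂q = -4q(q - 3)(q + 3) = 0 at q ∈ {-3, 0, 3}.
The Hessian is diagonal: diag(V_pp, V_qq). Second derivatives: V_pp(-4)=120, V_pp(-2)=-72, V_pp(1)=180; V_qq(-3)=-72, V_qq(0)=36, V_qq(3)=-72.
Saddle points occur where the two diagonal entries have opposite signs: (-4, -3), (-4, 3), (-2, 0), (1, -3), (1, 3). Count: 5.

5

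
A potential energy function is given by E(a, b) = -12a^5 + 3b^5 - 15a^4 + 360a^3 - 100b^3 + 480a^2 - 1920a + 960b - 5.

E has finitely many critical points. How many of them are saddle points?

8

E separates as a function of a plus a function of b, so ∇E=0 decouples.
∂E/∂a = -60(a - 4)(a - 1)(a + 2)(a + 4) = 0 at a ∈ {-4, -2, 1, 4}; ∂E/∂b = 15(b - 4)(b - 2)(b + 2)(b + 4) = 0 at b ∈ {-4, -2, 2, 4}.
The Hessian is diagonal: diag(E_aa, E_bb). Second derivatives: E_aa(-4)=4800, E_aa(-2)=-2160, E_aa(1)=2700, E_aa(4)=-8640; E_bb(-4)=-1440, E_bb(-2)=720, E_bb(2)=-720, E_bb(4)=1440.
Saddle points occur where the two diagonal entries have opposite signs: (-4, -4), (-4, 2), (-2, -2), (-2, 4), (1, -4), (1, 2), (4, -2), (4, 4). Count: 8.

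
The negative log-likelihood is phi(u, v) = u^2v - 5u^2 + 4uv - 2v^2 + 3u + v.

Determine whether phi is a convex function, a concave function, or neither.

neither

The term u^2v is cubic, so the Hessian is not constant.
∂²phi/∂u² = 2v - 10, which takes both signs as v varies (negative for sufficiently negative v). A diagonal entry of the Hessian changing sign means the Hessian is neither positive- nor negative-semidefinite on all of R^2.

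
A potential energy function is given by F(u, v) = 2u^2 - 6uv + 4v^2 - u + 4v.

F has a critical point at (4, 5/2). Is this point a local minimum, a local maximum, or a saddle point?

The Hessian of F is constant: H = [[4, -6], [-6, 8]].
det(H) = 4·8 − (-6)² = -4.
Since det(H) < 0, H is indefinite and the critical point is a saddle point.

saddle point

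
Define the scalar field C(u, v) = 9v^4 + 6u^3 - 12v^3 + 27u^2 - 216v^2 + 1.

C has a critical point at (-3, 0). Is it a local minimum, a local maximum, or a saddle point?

The mixed partial ∂²C/∂u∂v is 0, so the Hessian at any point is diag(C_uu, C_vv) = diag(18(2u + 3), 36(3v^2 - 2v - 12)).
At (-3, 0): H = diag(-54, -432).
Both eigenvalues are negative, so H is negative definite: a local maximum.

local maximum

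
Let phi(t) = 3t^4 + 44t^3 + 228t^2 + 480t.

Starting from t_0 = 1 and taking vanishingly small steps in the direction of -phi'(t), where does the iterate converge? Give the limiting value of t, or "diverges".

phi'(t) = 12(t + 2)(t + 4)(t + 5), so phi'(1) = 1080.
Gradient descent moves in the -phi' direction, i.e. t is decreasing.
The nearest critical point in that direction is t = -2, where phi'' = 72 > 0 (a local minimum). The iterate converges there.

-2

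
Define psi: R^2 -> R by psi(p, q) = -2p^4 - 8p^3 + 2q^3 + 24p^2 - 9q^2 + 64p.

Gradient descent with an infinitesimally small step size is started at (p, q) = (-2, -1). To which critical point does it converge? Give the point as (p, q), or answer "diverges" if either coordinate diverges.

psi is separable, so gradient descent decouples: p follows -∂psi/∂p, q follows -∂psi/∂q.
∂psi/∂p = -8(p - 2)(p + 1)(p + 4); at p=-2 this is -64, so p increases.
∂psi/∂q = 6q(q - 3); at q=-1 this is 24, so q decreases.
The q-coordinate has no critical point in that direction and runs off to infinity.

diverges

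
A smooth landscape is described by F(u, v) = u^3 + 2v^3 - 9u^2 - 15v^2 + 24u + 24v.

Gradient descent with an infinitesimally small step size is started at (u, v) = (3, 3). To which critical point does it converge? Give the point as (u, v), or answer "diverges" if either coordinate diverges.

F is separable, so gradient descent decouples: u follows -∂F/∂u, v follows -∂F/∂v.
∂F/∂u = 3(u - 4)(u - 2); at u=3 this is -3, so u increases.
∂F/∂v = 6(v - 4)(v - 1); at v=3 this is -12, so v increases.
u converges to its nearest critical value 4 (a local min of the u-part); v converges to 4. The iterate converges to (4, 4).

(4, 4)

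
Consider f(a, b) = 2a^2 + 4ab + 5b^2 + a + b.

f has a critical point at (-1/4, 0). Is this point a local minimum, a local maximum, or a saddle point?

The Hessian of f is constant: H = [[4, 4], [4, 10]].
det(H) = 4·10 − 4² = 24.
det(H) > 0 and tr(H) = 14 > 0, so H is positive definite and the point is a local minimum.

local minimum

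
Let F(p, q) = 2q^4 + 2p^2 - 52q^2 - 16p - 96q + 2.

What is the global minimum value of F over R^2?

F(p,q) separates as A(p) + B(q) + 2, so its minimum is min A + min B + 2.
A'(p) = 4p - 16 vanishes at p ∈ {4}; B'(q) = 8(q - 4)(q + 1)(q + 3) vanishes at q ∈ {-3, -1, 4}.
Local minima of A (where A''>0): A(4)=-32. Local minima of B: B(-3)=-18, B(4)=-704.
So the global minimum of F is A(4) + B(4) + 2 = -32 − 704 + 2 = -734, attained at (4, 4).

-734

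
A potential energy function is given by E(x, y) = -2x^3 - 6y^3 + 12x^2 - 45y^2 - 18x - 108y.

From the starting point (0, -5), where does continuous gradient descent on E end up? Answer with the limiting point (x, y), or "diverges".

E is separable, so gradient descent decouples: x follows -∂E/∂x, y follows -∂E/∂y.
∂E/∂x = -6(x - 3)(x - 1); at x=0 this is -18, so x increases.
∂E/∂y = -18(y + 2)(y + 3); at y=-5 this is -108, so y increases.
x converges to its nearest critical value 1 (a local min of the x-part); y converges to -3. The iterate converges to (1, -3).

(1, -3)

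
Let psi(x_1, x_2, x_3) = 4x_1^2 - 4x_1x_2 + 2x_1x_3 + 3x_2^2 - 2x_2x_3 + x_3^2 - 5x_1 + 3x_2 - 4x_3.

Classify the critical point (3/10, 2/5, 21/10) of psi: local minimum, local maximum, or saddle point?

The Hessian is constant: H = [[8, -4, 2], [-4, 6, -2], [2, -2, 2]].
Leading principal minors: Δ₁ = 8, Δ₂ = 32, Δ₃ = 40.
All leading minors are positive, so H is positive definite: a local minimum.

local minimum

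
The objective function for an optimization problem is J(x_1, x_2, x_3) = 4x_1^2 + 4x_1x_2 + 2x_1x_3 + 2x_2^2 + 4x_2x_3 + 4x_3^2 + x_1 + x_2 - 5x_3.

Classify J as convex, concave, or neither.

convex

J is quadratic, so its Hessian is the constant matrix H = [[8, 4, 2], [4, 4, 4], [2, 4, 8]].
Leading principal minors: 8, 16, 48.
All positive ⇒ H ≻ 0 ⇒ convex.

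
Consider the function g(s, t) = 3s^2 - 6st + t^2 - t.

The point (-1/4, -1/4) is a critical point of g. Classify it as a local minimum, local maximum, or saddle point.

The Hessian of g is constant: H = [[6, -6], [-6, 2]].
det(H) = 6·2 − (-6)² = -24.
Since det(H) < 0, H is indefinite and the critical point is a saddle point.

saddle point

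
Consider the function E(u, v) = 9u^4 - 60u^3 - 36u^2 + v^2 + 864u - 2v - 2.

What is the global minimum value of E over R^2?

E(u,v) separates as P(u) + Q(v) − 2, so its minimum is min P + min Q − 2.
P'(u) = 36(u - 4)(u - 3)(u + 2) vanishes at u ∈ {-2, 3, 4}; Q'(v) = 2v - 2 vanishes at v ∈ {1}.
Local minima of P (where P''>0): P(-2)=-1248, P(4)=1344. Local minima of Q: Q(1)=-1.
So the global minimum of E is P(-2) + Q(1) − 2 = -1248 − 1 − 2 = -1251, attained at (-2, 1).

-1251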